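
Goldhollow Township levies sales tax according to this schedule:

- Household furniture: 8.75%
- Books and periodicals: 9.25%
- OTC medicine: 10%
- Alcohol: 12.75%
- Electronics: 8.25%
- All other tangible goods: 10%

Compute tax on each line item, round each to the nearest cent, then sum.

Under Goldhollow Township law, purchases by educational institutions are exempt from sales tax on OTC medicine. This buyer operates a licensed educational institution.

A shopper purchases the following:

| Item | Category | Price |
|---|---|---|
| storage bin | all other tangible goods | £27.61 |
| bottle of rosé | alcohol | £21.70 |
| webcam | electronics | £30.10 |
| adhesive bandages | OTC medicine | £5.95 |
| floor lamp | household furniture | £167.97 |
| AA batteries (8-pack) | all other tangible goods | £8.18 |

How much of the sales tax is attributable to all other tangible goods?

£3.58

Storage bin £27.61: all other tangible goods → 10% → £2.76
AA batteries (8-pack) £8.18: all other tangible goods → 10% → £0.82
Tax on all other tangible goods = £2.76 + £0.82 = £3.58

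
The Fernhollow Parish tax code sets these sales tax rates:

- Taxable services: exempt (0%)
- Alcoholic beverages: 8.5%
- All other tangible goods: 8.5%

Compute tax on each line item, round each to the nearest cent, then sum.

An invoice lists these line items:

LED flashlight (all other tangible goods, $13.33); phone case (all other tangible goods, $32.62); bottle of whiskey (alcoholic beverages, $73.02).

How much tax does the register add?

LED flashlight $13.33: all other tangible goods → 8.5% → $1.13
Phone case $32.62: all other tangible goods → 8.5% → $2.77
Bottle of whiskey $73.02: alcoholic beverages → 8.5% → $6.21
Total tax = $1.13 + $2.77 + $6.21 = $10.11

$10.11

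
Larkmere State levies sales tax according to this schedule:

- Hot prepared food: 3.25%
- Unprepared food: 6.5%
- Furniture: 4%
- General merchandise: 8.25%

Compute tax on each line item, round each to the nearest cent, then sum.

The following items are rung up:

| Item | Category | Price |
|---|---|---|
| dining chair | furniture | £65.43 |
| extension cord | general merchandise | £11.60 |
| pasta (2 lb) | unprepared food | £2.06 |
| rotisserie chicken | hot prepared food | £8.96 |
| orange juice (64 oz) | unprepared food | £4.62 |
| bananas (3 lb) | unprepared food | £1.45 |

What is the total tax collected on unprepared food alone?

£0.52

Pasta (2 lb) £2.06: unprepared food → 6.5% → £0.13
Orange juice (64 oz) £4.62: unprepared food → 6.5% → £0.30
Bananas (3 lb) £1.45: unprepared food → 6.5% → £0.09
Tax on unprepared food = £0.13 + £0.30 + £0.09 = £0.52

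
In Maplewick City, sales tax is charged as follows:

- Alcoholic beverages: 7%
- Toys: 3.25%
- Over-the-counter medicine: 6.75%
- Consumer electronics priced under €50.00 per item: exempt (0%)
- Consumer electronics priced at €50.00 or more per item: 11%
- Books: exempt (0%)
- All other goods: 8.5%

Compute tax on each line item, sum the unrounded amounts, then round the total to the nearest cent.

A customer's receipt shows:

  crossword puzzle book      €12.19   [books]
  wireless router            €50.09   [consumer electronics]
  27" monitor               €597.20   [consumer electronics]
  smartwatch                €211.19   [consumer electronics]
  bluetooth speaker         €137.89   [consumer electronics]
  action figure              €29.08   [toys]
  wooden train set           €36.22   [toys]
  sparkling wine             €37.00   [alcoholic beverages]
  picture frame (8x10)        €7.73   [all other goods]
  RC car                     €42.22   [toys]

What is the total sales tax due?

Crossword puzzle book €12.19: books → 0% → €0.00
Wireless router €50.09: consumer electronics, €50.00 or more → 11% → €5.5099
27" monitor €597.20: consumer electronics, €50.00 or more → 11% → €65.692
Smartwatch €211.19: consumer electronics, €50.00 or more → 11% → €23.2309
Bluetooth speaker €137.89: consumer electronics, €50.00 or more → 11% → €15.1679
Action figure €29.08: toys → 3.25% → €0.9451
Wooden train set €36.22: toys → 3.25% → €1.17715
Sparkling wine €37.00: alcoholic beverages → 7% → €2.59
Picture frame (8x10) €7.73: all other goods → 8.5% → €0.65705
RC car €42.22: toys → 3.25% → €1.37215
Unrounded tax sum = €116.34215 → €116.34

€116.34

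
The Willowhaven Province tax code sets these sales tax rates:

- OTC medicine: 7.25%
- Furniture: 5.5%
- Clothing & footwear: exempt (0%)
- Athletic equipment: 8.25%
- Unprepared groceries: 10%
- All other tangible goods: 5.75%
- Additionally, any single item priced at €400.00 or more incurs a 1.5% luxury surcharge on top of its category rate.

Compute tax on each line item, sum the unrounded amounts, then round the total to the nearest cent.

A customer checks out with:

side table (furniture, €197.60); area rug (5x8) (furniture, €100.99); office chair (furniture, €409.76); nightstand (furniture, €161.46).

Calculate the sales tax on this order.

€53.99

Side table €197.60: furniture → 5.5% → €10.868
Area rug (5x8) €100.99: furniture → 5.5% → €5.55445
Office chair €409.76: furniture → 5.5% + 1.5% surcharge = 7% → €28.6832
Nightstand €161.46: furniture → 5.5% → €8.8803
Unrounded tax sum = €53.98595 → €53.99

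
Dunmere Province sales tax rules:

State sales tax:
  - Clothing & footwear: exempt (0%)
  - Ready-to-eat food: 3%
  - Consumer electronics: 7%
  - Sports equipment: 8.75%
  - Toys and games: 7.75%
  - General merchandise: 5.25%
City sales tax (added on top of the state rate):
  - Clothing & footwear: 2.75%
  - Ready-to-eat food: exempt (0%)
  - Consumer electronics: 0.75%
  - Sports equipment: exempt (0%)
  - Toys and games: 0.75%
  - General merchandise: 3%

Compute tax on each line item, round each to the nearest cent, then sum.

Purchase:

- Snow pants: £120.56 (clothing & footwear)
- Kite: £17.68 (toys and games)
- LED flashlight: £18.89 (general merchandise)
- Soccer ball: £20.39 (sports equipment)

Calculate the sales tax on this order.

Snow pants £120.56: clothing & footwear → 0% + 2.75% city = 2.75% → £3.32
Kite £17.68: toys and games → 7.75% + 0.75% city = 8.5% → £1.50
LED flashlight £18.89: general merchandise → 5.25% + 3% city = 8.25% → £1.56
Soccer ball £20.39: sports equipment → 8.75% + 0% city = 8.75% → £1.78
Total tax = £3.32 + £1.50 + £1.56 + £1.78 = £8.16

£8.16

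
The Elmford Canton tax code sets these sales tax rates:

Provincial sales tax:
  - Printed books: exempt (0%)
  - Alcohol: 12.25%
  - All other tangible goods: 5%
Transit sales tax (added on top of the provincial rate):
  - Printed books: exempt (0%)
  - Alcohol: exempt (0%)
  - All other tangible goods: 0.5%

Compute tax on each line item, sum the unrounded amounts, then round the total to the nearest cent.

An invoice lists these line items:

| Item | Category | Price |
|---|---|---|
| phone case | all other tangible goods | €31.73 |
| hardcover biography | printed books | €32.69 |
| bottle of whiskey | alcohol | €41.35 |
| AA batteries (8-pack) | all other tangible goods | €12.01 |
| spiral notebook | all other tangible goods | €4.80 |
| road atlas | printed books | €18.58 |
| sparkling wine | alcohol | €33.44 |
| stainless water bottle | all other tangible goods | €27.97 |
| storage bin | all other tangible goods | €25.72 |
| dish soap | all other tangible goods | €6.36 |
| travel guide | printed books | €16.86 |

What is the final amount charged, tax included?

Phone case €31.73: all other tangible goods → 5% + 0.5% transit = 5.5% → €1.74515
Hardcover biography €32.69: printed books → 0% + 0% transit = 0% → €0.00
Bottle of whiskey €41.35: alcohol → 12.25% + 0% transit = 12.25% → €5.065375
AA batteries (8-pack) €12.01: all other tangible goods → 5% + 0.5% transit = 5.5% → €0.66055
Spiral notebook €4.80: all other tangible goods → 5% + 0.5% transit = 5.5% → €0.264
Road atlas €18.58: printed books → 0% + 0% transit = 0% → €0.00
Sparkling wine €33.44: alcohol → 12.25% + 0% transit = 12.25% → €4.0964
Stainless water bottle €27.97: all other tangible goods → 5% + 0.5% transit = 5.5% → €1.53835
Storage bin €25.72: all other tangible goods → 5% + 0.5% transit = 5.5% → €1.4146
Dish soap €6.36: all other tangible goods → 5% + 0.5% transit = 5.5% → €0.3498
Travel guide €16.86: printed books → 0% + 0% transit = 0% → €0.00
Subtotal = €251.51; unrounded tax = €15.134225 → €15.13; total due = €266.64

€266.64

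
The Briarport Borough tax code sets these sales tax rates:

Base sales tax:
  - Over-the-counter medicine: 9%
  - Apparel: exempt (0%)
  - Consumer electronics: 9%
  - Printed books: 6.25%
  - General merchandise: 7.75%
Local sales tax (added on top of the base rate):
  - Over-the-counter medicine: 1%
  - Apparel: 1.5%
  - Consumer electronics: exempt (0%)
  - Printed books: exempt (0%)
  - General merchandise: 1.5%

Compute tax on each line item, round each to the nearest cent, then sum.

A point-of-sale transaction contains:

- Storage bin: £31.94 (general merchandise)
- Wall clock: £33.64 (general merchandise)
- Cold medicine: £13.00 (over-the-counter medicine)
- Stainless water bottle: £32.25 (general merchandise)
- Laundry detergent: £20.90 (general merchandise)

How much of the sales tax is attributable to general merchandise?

£10.97

Storage bin £31.94: general merchandise → 7.75% + 1.5% local = 9.25% → £2.95
Wall clock £33.64: general merchandise → 7.75% + 1.5% local = 9.25% → £3.11
Stainless water bottle £32.25: general merchandise → 7.75% + 1.5% local = 9.25% → £2.98
Laundry detergent £20.90: general merchandise → 7.75% + 1.5% local = 9.25% → £1.93
Tax on general merchandise = £2.95 + £3.11 + £2.98 + £1.93 = £10.97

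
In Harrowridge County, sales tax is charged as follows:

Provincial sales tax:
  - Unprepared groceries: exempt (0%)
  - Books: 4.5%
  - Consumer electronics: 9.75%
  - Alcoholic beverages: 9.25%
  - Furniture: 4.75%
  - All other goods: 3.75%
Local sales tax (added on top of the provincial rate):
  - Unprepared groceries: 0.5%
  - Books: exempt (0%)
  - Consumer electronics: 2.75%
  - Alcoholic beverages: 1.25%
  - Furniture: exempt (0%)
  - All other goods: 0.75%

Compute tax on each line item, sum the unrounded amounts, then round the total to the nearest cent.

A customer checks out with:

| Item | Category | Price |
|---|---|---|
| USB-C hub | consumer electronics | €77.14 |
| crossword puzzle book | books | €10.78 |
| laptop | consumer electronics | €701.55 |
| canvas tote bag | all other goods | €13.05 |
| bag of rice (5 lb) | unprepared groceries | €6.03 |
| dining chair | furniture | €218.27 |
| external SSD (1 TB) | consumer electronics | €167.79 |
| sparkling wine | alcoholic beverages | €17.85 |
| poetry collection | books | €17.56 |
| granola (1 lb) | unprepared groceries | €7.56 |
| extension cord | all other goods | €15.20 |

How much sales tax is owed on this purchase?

€133.17

USB-C hub €77.14: consumer electronics → 9.75% + 2.75% local = 12.5% → €9.6425
Crossword puzzle book €10.78: books → 4.5% + 0% local = 4.5% → €0.4851
Laptop €701.55: consumer electronics → 9.75% + 2.75% local = 12.5% → €87.69375
Canvas tote bag €13.05: all other goods → 3.75% + 0.75% local = 4.5% → €0.58725
Bag of rice (5 lb) €6.03: unprepared groceries → 0% + 0.5% local = 0.5% → €0.03015
Dining chair €218.27: furniture → 4.75% + 0% local = 4.75% → €10.367825
External SSD (1 TB) €167.79: consumer electronics → 9.75% + 2.75% local = 12.5% → €20.97375
Sparkling wine €17.85: alcoholic beverages → 9.25% + 1.25% local = 10.5% → €1.87425
Poetry collection €17.56: books → 4.5% + 0% local = 4.5% → €0.7902
Granola (1 lb) €7.56: unprepared groceries → 0% + 0.5% local = 0.5% → €0.0378
Extension cord €15.20: all other goods → 3.75% + 0.75% local = 4.5% → €0.684
Unrounded tax sum = €133.166575 → €133.17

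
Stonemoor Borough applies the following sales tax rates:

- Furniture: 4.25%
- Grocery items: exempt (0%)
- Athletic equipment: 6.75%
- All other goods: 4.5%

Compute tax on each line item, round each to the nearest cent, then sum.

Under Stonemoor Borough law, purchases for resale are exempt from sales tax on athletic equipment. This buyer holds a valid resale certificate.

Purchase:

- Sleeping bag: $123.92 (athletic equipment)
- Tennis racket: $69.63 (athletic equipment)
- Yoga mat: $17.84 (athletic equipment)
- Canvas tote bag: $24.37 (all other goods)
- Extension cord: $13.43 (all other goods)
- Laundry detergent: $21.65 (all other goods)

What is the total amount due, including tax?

Sleeping bag $123.92: athletic equipment, buyer-exempt → 0% → $0.00
Tennis racket $69.63: athletic equipment, buyer-exempt → 0% → $0.00
Yoga mat $17.84: athletic equipment, buyer-exempt → 0% → $0.00
Canvas tote bag $24.37: all other goods → 4.5% → $1.10
Extension cord $13.43: all other goods → 4.5% → $0.60
Laundry detergent $21.65: all other goods → 4.5% → $0.97
Subtotal = $270.84; tax = $2.67; total due = $273.51

$273.51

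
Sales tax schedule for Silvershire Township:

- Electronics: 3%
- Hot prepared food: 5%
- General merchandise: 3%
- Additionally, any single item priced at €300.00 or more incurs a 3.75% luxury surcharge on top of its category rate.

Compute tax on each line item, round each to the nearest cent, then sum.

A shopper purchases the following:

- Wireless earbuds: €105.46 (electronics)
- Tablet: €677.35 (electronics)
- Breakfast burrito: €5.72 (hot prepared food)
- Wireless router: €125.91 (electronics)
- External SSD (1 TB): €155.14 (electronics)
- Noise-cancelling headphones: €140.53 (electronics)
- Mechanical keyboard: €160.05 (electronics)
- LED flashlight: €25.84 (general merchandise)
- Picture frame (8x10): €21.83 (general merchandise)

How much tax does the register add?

€68.05

Wireless earbuds €105.46: electronics → 3% → €3.16
Tablet €677.35: electronics → 3% + 3.75% surcharge = 6.75% → €45.72
Breakfast burrito €5.72: hot prepared food → 5% → €0.29
Wireless router €125.91: electronics → 3% → €3.78
External SSD (1 TB) €155.14: electronics → 3% → €4.65
Noise-cancelling headphones €140.53: electronics → 3% → €4.22
Mechanical keyboard €160.05: electronics → 3% → €4.80
LED flashlight €25.84: general merchandise → 3% → €0.78
Picture frame (8x10) €21.83: general merchandise → 3% → €0.65
Total tax = €3.16 + €45.72 + €0.29 + €3.78 + €4.65 + €4.22 + €4.80 + €0.78 + €0.65 = €68.05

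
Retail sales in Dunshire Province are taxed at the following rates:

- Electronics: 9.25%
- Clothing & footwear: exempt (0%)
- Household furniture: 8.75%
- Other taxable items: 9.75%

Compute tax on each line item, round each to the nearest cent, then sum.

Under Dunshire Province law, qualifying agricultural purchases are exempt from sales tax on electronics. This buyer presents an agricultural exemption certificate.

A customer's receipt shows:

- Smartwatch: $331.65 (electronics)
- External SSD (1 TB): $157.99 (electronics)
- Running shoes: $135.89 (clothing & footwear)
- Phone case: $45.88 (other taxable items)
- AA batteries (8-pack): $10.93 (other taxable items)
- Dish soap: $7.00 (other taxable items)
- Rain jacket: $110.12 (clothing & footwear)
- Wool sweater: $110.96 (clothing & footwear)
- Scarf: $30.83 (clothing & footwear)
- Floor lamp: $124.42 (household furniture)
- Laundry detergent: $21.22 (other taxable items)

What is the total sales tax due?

$19.18

Smartwatch $331.65: electronics, buyer-exempt → 0% → $0.00
External SSD (1 TB) $157.99: electronics, buyer-exempt → 0% → $0.00
Running shoes $135.89: clothing & footwear → 0% → $0.00
Phone case $45.88: other taxable items → 9.75% → $4.47
AA batteries (8-pack) $10.93: other taxable items → 9.75% → $1.07
Dish soap $7.00: other taxable items → 9.75% → $0.68
Rain jacket $110.12: clothing & footwear → 0% → $0.00
Wool sweater $110.96: clothing & footwear → 0% → $0.00
Scarf $30.83: clothing & footwear → 0% → $0.00
Floor lamp $124.42: household furniture → 8.75% → $10.89
Laundry detergent $21.22: other taxable items → 9.75% → $2.07
Total tax = $4.47 + $1.07 + $0.68 + $10.89 + $2.07 = $19.18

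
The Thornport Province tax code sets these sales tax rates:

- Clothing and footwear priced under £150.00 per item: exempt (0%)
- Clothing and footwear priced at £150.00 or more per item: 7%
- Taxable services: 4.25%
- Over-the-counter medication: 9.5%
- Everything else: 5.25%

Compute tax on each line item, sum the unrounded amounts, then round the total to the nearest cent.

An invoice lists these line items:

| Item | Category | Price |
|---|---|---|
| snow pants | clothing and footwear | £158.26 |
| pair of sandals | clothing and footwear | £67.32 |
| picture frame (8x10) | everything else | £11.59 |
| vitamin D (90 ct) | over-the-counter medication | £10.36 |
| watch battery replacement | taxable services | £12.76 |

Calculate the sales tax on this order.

£13.21

Snow pants £158.26: clothing and footwear, £150.00 or more → 7% → £11.0782
Pair of sandals £67.32: clothing and footwear, under £150.00 → 0% → £0.00
Picture frame (8x10) £11.59: everything else → 5.25% → £0.608475
Vitamin D (90 ct) £10.36: over-the-counter medication → 9.5% → £0.9842
Watch battery replacement £12.76: taxable services → 4.25% → £0.5423
Unrounded tax sum = £13.213175 → £13.21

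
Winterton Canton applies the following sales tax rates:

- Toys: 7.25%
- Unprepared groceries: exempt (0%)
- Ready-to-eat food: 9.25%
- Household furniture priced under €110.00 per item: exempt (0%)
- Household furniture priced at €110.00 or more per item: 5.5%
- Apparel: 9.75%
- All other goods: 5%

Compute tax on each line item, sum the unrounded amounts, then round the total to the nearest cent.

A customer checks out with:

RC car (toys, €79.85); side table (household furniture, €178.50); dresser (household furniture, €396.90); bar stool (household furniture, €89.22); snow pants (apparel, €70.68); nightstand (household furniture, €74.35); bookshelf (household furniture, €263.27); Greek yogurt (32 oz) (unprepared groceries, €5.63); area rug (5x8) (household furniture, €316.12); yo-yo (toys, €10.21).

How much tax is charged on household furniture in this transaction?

Side table €178.50: household furniture, €110.00 or more → 5.5% → €9.8175
Dresser €396.90: household furniture, €110.00 or more → 5.5% → €21.8295
Bar stool €89.22: household furniture, under €110.00 → 0% → €0.00
Nightstand €74.35: household furniture, under €110.00 → 0% → €0.00
Bookshelf €263.27: household furniture, €110.00 or more → 5.5% → €14.47985
Area rug (5x8) €316.12: household furniture, €110.00 or more → 5.5% → €17.3866
Tax on household furniture: unrounded sum = €63.51345 → €63.51

€63.51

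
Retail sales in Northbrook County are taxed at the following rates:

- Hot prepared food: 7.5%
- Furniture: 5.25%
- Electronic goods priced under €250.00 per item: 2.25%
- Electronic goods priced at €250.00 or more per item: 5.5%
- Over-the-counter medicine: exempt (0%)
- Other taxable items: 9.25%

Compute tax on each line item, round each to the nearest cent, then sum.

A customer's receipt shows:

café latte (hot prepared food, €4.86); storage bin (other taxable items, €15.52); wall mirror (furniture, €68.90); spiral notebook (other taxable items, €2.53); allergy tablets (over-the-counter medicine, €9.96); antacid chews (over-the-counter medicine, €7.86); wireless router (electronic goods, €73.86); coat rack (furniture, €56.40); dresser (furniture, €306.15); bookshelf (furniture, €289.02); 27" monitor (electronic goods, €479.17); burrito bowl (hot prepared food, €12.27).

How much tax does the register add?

€68.78

Café latte €4.86: hot prepared food → 7.5% → €0.36
Storage bin €15.52: other taxable items → 9.25% → €1.44
Wall mirror €68.90: furniture → 5.25% → €3.62
Spiral notebook €2.53: other taxable items → 9.25% → €0.23
Allergy tablets €9.96: over-the-counter medicine → 0% → €0.00
Antacid chews €7.86: over-the-counter medicine → 0% → €0.00
Wireless router €73.86: electronic goods, under €250.00 → 2.25% → €1.66
Coat rack €56.40: furniture → 5.25% → €2.96
Dresser €306.15: furniture → 5.25% → €16.07
Bookshelf €289.02: furniture → 5.25% → €15.17
27" monitor €479.17: electronic goods, €250.00 or more → 5.5% → €26.35
Burrito bowl €12.27: hot prepared food → 7.5% → €0.92
Total tax = €0.36 + €1.44 + €3.62 + €0.23 + €1.66 + €2.96 + €16.07 + €15.17 + €26.35 + €0.92 = €68.78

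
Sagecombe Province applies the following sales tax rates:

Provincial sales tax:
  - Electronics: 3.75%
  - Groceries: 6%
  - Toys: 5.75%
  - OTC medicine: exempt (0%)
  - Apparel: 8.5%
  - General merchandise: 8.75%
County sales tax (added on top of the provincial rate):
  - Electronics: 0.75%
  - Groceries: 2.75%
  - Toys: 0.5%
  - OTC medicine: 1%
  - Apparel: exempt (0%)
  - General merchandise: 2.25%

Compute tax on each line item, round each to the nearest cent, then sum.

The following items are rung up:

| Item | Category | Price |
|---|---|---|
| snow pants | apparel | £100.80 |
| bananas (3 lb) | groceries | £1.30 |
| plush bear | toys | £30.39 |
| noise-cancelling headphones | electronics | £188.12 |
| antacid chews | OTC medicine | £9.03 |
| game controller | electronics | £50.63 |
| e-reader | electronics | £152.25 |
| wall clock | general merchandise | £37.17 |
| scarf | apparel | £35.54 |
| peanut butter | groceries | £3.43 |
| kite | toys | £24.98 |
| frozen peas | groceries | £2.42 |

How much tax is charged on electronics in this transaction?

Noise-cancelling headphones £188.12: electronics → 3.75% + 0.75% county = 4.5% → £8.47
Game controller £50.63: electronics → 3.75% + 0.75% county = 4.5% → £2.28
E-reader £152.25: electronics → 3.75% + 0.75% county = 4.5% → £6.85
Tax on electronics = £8.47 + £2.28 + £6.85 = £17.60

£17.60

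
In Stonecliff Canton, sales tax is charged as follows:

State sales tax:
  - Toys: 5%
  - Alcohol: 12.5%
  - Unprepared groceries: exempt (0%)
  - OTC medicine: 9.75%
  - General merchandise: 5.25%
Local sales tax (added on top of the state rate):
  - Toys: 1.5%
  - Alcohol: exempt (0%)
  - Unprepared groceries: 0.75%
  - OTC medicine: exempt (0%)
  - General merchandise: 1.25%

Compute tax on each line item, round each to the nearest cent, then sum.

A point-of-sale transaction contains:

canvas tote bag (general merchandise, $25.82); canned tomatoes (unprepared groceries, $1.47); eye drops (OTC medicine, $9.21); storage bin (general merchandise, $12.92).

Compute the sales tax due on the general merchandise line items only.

Canvas tote bag $25.82: general merchandise → 5.25% + 1.25% local = 6.5% → $1.68
Storage bin $12.92: general merchandise → 5.25% + 1.25% local = 6.5% → $0.84
Tax on general merchandise = $1.68 + $0.84 = $2.52

$2.52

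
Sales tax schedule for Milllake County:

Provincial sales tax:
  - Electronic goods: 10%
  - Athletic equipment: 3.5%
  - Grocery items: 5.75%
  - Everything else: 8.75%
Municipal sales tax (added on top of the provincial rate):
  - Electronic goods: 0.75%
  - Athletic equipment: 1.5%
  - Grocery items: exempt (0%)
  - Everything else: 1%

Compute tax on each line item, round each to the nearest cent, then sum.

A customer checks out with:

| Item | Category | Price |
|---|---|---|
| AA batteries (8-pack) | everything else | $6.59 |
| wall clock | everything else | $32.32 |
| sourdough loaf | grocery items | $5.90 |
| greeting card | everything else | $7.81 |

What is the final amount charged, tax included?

AA batteries (8-pack) $6.59: everything else → 8.75% + 1% municipal = 9.75% → $0.64
Wall clock $32.32: everything else → 8.75% + 1% municipal = 9.75% → $3.15
Sourdough loaf $5.90: grocery items → 5.75% + 0% municipal = 5.75% → $0.34
Greeting card $7.81: everything else → 8.75% + 1% municipal = 9.75% → $0.76
Subtotal = $52.62; tax = $4.89; total due = $57.51

$57.51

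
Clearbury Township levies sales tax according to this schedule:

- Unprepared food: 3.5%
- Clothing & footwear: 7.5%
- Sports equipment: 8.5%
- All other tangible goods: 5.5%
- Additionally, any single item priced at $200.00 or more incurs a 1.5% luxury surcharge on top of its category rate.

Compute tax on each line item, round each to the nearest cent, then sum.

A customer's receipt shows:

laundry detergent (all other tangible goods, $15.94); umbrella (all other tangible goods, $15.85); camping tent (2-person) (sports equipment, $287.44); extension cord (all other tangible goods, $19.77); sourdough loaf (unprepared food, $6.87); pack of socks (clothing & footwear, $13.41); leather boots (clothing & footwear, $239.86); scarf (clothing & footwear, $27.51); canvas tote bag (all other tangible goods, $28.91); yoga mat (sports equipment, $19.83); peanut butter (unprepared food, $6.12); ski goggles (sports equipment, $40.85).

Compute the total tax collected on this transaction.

Laundry detergent $15.94: all other tangible goods → 5.5% → $0.88
Umbrella $15.85: all other tangible goods → 5.5% → $0.87
Camping tent (2-person) $287.44: sports equipment → 8.5% + 1.5% surcharge = 10% → $28.74
Extension cord $19.77: all other tangible goods → 5.5% → $1.09
Sourdough loaf $6.87: unprepared food → 3.5% → $0.24
Pack of socks $13.41: clothing & footwear → 7.5% → $1.01
Leather boots $239.86: clothing & footwear → 7.5% + 1.5% surcharge = 9% → $21.59
Scarf $27.51: clothing & footwear → 7.5% → $2.06
Canvas tote bag $28.91: all other tangible goods → 5.5% → $1.59
Yoga mat $19.83: sports equipment → 8.5% → $1.69
Peanut butter $6.12: unprepared food → 3.5% → $0.21
Ski goggles $40.85: sports equipment → 8.5% → $3.47
Total tax = $0.88 + $0.87 + $28.74 + $1.09 + $0.24 + $1.01 + $21.59 + $2.06 + $1.59 + $1.69 + $0.21 + $3.47 = $63.44

$63.44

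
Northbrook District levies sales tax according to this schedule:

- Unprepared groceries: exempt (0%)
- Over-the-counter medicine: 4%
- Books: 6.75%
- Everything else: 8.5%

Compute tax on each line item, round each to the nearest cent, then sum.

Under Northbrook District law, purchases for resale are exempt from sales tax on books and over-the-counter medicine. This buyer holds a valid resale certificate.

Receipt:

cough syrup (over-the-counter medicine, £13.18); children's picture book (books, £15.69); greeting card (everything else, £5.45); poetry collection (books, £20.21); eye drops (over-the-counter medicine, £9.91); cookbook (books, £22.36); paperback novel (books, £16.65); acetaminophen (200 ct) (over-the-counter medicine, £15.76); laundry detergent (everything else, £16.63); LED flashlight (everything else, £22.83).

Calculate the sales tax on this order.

Cough syrup £13.18: over-the-counter medicine, buyer-exempt → 0% → £0.00
Children's picture book £15.69: books, buyer-exempt → 0% → £0.00
Greeting card £5.45: everything else → 8.5% → £0.46
Poetry collection £20.21: books, buyer-exempt → 0% → £0.00
Eye drops £9.91: over-the-counter medicine, buyer-exempt → 0% → £0.00
Cookbook £22.36: books, buyer-exempt → 0% → £0.00
Paperback novel £16.65: books, buyer-exempt → 0% → £0.00
Acetaminophen (200 ct) £15.76: over-the-counter medicine, buyer-exempt → 0% → £0.00
Laundry detergent £16.63: everything else → 8.5% → £1.41
LED flashlight £22.83: everything else → 8.5% → £1.94
Total tax = £0.46 + £1.41 + £1.94 = £3.81

£3.81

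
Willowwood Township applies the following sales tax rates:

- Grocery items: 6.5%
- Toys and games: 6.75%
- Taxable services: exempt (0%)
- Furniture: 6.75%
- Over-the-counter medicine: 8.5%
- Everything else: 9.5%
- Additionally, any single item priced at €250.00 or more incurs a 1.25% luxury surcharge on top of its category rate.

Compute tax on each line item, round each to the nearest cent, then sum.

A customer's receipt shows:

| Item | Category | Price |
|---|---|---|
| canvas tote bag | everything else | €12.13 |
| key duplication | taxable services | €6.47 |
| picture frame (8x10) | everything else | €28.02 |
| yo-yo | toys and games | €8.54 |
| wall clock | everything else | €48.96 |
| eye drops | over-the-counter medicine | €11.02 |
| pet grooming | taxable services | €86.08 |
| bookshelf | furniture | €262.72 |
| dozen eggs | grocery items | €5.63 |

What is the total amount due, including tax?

Canvas tote bag €12.13: everything else → 9.5% → €1.15
Key duplication €6.47: taxable services → 0% → €0.00
Picture frame (8x10) €28.02: everything else → 9.5% → €2.66
Yo-yo €8.54: toys and games → 6.75% → €0.58
Wall clock €48.96: everything else → 9.5% → €4.65
Eye drops €11.02: over-the-counter medicine → 8.5% → €0.94
Pet grooming €86.08: taxable services → 0% → €0.00
Bookshelf €262.72: furniture → 6.75% + 1.25% surcharge = 8% → €21.02
Dozen eggs €5.63: grocery items → 6.5% → €0.37
Subtotal = €469.57; tax = €31.37; total due = €500.94

€500.94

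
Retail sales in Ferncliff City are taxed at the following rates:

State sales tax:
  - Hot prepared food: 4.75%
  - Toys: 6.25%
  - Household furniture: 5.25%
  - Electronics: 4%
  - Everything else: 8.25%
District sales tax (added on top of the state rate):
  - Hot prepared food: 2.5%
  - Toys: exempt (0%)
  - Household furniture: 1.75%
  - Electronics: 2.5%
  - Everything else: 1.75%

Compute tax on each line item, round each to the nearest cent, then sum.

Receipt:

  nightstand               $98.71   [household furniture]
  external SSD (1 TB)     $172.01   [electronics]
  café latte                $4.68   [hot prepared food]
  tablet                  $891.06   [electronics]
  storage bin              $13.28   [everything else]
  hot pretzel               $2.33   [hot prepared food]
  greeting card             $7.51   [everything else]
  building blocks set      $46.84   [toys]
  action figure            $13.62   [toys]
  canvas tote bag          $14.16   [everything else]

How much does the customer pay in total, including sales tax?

$1348.00

Nightstand $98.71: household furniture → 5.25% + 1.75% district = 7% → $6.91
External SSD (1 TB) $172.01: electronics → 4% + 2.5% district = 6.5% → $11.18
Café latte $4.68: hot prepared food → 4.75% + 2.5% district = 7.25% → $0.34
Tablet $891.06: electronics → 4% + 2.5% district = 6.5% → $57.92
Storage bin $13.28: everything else → 8.25% + 1.75% district = 10% → $1.33
Hot pretzel $2.33: hot prepared food → 4.75% + 2.5% district = 7.25% → $0.17
Greeting card $7.51: everything else → 8.25% + 1.75% district = 10% → $0.75
Building blocks set $46.84: toys → 6.25% + 0% district = 6.25% → $2.93
Action figure $13.62: toys → 6.25% + 0% district = 6.25% → $0.85
Canvas tote bag $14.16: everything else → 8.25% + 1.75% district = 10% → $1.42
Subtotal = $1264.20; tax = $83.80; total due = $1348.00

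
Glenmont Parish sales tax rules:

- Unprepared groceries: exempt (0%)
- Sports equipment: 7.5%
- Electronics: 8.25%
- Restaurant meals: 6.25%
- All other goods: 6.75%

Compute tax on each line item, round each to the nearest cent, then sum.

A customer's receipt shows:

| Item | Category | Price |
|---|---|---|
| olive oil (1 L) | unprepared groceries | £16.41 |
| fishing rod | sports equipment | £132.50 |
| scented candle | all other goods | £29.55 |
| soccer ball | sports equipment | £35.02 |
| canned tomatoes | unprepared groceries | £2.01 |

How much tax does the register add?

£14.56

Olive oil (1 L) £16.41: unprepared groceries → 0% → £0.00
Fishing rod £132.50: sports equipment → 7.5% → £9.94
Scented candle £29.55: all other goods → 6.75% → £1.99
Soccer ball £35.02: sports equipment → 7.5% → £2.63
Canned tomatoes £2.01: unprepared groceries → 0% → £0.00
Total tax = £9.94 + £1.99 + £2.63 = £14.56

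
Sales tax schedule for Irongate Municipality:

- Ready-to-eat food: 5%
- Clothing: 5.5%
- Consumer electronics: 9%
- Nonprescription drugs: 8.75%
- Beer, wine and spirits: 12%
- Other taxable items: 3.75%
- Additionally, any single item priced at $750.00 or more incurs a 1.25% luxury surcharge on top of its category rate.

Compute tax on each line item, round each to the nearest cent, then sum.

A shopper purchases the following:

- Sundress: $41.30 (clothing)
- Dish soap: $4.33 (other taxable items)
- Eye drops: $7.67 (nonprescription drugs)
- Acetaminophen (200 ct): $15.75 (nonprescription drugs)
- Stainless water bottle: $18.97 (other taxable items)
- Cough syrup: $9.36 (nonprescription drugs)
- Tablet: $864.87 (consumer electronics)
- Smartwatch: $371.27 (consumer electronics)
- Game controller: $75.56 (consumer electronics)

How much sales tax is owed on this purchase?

$134.87

Sundress $41.30: clothing → 5.5% → $2.27
Dish soap $4.33: other taxable items → 3.75% → $0.16
Eye drops $7.67: nonprescription drugs → 8.75% → $0.67
Acetaminophen (200 ct) $15.75: nonprescription drugs → 8.75% → $1.38
Stainless water bottle $18.97: other taxable items → 3.75% → $0.71
Cough syrup $9.36: nonprescription drugs → 8.75% → $0.82
Tablet $864.87: consumer electronics → 9% + 1.25% surcharge = 10.25% → $88.65
Smartwatch $371.27: consumer electronics → 9% → $33.41
Game controller $75.56: consumer electronics → 9% → $6.80
Total tax = $2.27 + $0.16 + $0.67 + $1.38 + $0.71 + $0.82 + $88.65 + $33.41 + $6.80 = $134.87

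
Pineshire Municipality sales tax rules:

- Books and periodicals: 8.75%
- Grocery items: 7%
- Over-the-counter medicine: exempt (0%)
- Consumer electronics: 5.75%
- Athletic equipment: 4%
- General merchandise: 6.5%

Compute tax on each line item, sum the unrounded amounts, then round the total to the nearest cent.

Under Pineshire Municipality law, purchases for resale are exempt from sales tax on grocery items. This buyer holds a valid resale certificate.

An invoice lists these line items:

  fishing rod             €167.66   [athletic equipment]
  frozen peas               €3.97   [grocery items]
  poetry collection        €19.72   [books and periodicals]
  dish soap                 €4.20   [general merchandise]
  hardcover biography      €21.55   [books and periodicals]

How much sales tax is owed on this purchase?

Fishing rod €167.66: athletic equipment → 4% → €6.7064
Frozen peas €3.97: grocery items, buyer-exempt → 0% → €0.00
Poetry collection €19.72: books and periodicals → 8.75% → €1.7255
Dish soap €4.20: general merchandise → 6.5% → €0.273
Hardcover biography €21.55: books and periodicals → 8.75% → €1.885625
Unrounded tax sum = €10.590525 → €10.59

€10.59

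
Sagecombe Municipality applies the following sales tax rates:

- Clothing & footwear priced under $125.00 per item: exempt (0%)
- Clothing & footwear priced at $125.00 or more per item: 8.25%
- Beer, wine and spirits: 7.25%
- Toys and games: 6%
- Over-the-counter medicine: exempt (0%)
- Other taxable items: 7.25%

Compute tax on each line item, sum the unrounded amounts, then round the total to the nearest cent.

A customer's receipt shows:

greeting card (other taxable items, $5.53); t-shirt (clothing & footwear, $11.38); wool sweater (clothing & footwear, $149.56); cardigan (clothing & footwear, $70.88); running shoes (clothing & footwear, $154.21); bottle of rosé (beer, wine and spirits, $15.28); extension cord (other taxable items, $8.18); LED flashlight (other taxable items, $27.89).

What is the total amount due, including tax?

$472.09

Greeting card $5.53: other taxable items → 7.25% → $0.400925
T-shirt $11.38: clothing & footwear, under $125.00 → 0% → $0.00
Wool sweater $149.56: clothing & footwear, $125.00 or more → 8.25% → $12.3387
Cardigan $70.88: clothing & footwear, under $125.00 → 0% → $0.00
Running shoes $154.21: clothing & footwear, $125.00 or more → 8.25% → $12.722325
Bottle of rosé $15.28: beer, wine and spirits → 7.25% → $1.1078
Extension cord $8.18: other taxable items → 7.25% → $0.59305
LED flashlight $27.89: other taxable items → 7.25% → $2.022025
Subtotal = $442.91; unrounded tax = $29.184825 → $29.18; total due = $472.09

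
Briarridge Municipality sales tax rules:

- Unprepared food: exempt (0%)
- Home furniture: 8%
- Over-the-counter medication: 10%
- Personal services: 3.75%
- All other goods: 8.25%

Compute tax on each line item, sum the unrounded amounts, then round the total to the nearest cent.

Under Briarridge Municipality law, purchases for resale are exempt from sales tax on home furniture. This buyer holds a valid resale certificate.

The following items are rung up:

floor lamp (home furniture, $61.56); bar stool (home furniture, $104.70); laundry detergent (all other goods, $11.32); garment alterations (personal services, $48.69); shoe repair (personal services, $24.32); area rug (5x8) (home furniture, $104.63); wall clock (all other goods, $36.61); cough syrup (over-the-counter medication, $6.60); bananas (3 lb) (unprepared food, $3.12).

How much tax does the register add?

Floor lamp $61.56: home furniture, buyer-exempt → 0% → $0.00
Bar stool $104.70: home furniture, buyer-exempt → 0% → $0.00
Laundry detergent $11.32: all other goods → 8.25% → $0.9339
Garment alterations $48.69: personal services → 3.75% → $1.825875
Shoe repair $24.32: personal services → 3.75% → $0.912
Area rug (5x8) $104.63: home furniture, buyer-exempt → 0% → $0.00
Wall clock $36.61: all other goods → 8.25% → $3.020325
Cough syrup $6.60: over-the-counter medication → 10% → $0.66
Bananas (3 lb) $3.12: unprepared food → 0% → $0.00
Unrounded tax sum = $7.3521 → $7.35

$7.35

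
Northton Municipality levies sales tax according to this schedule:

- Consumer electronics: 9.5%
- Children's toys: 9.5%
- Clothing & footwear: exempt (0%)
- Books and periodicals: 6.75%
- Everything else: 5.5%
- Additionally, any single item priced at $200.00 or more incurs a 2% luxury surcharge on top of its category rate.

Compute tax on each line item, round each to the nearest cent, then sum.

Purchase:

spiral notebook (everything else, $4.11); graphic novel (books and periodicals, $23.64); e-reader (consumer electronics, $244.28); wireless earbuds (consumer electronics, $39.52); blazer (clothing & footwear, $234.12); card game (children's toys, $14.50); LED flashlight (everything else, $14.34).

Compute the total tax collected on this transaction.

$40.52

Spiral notebook $4.11: everything else → 5.5% → $0.23
Graphic novel $23.64: books and periodicals → 6.75% → $1.60
E-reader $244.28: consumer electronics → 9.5% + 2% surcharge = 11.5% → $28.09
Wireless earbuds $39.52: consumer electronics → 9.5% → $3.75
Blazer $234.12: clothing & footwear → 0% + 2% surcharge = 2% → $4.68
Card game $14.50: children's toys → 9.5% → $1.38
LED flashlight $14.34: everything else → 5.5% → $0.79
Total tax = $0.23 + $1.60 + $28.09 + $3.75 + $4.68 + $1.38 + $0.79 = $40.52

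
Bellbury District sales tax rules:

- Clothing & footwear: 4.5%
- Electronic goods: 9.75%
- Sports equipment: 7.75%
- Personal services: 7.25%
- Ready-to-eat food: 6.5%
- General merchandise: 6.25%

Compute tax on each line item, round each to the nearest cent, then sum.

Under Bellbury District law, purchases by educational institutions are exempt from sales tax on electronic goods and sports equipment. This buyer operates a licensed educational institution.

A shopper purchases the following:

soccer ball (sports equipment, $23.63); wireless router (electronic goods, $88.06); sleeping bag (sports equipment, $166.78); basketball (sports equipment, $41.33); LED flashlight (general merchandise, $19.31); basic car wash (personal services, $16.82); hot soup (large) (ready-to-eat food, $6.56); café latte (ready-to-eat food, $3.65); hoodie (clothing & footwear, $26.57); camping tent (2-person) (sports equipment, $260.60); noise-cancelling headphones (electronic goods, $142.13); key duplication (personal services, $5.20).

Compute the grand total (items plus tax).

$805.32

Soccer ball $23.63: sports equipment, buyer-exempt → 0% → $0.00
Wireless router $88.06: electronic goods, buyer-exempt → 0% → $0.00
Sleeping bag $166.78: sports equipment, buyer-exempt → 0% → $0.00
Basketball $41.33: sports equipment, buyer-exempt → 0% → $0.00
LED flashlight $19.31: general merchandise → 6.25% → $1.21
Basic car wash $16.82: personal services → 7.25% → $1.22
Hot soup (large) $6.56: ready-to-eat food → 6.5% → $0.43
Café latte $3.65: ready-to-eat food → 6.5% → $0.24
Hoodie $26.57: clothing & footwear → 4.5% → $1.20
Camping tent (2-person) $260.60: sports equipment, buyer-exempt → 0% → $0.00
Noise-cancelling headphones $142.13: electronic goods, buyer-exempt → 0% → $0.00
Key duplication $5.20: personal services → 7.25% → $0.38
Subtotal = $800.64; tax = $4.68; total due = $805.32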